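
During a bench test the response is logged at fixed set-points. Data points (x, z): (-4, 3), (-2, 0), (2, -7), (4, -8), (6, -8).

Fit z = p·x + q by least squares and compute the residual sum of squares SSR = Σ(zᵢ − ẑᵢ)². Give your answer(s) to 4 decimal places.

SSR = 8.2674

Setting ∂/∂p … = 0 gives: 76·p + 6·q = -106;  6·p + 5·q = -20.
(Σx·x = 76, Σx = 6, Σ1 = 5, Σx·z = -106, Σz = -20.)
Δ = 76·5 − 6² = 344.
p = ((-106)·5 − 6·(-20))/344 = -205/172; q = (76·(-20) − 6·(-106))/344 = -221/86.
Residuals: 69/86, 8/43, -88/43, -57/86, 74/43; SSR = 711/86.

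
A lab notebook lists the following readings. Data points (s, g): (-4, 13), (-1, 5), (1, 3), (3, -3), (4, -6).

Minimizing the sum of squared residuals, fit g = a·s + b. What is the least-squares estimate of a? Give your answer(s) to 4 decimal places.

Entries of XᵀX: Σs·s = 43, Σs = 3, Σ1 = 5.
For Xᵀg: Σs·g = -87, Σg = 12.
Δ = 43·5 − 3² = 206.
a = ((-87)·5 − 3·12)/206 = -471/206; b = (43·12 − 3·(-87))/206 = 777/206.

a = -2.2864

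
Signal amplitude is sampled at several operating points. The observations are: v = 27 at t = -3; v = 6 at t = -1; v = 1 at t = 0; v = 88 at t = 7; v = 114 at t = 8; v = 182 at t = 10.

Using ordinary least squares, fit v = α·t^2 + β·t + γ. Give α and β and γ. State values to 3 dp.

α = 2.005, β = -2.007, γ = 2.178

Forming MᵀM = [[16579, 1827, 223]; [1827, 223, 21]; [223, 21, 6]] and Mᵀv = [30057, 3261, 418]ᵀ gives MᵀM·[α, β, γ]ᵀ = Mᵀv.
Solving the 3×3 system (Gaussian elimination) gives α = 2903/1448, β = -868971/432952, γ = 471583/216476.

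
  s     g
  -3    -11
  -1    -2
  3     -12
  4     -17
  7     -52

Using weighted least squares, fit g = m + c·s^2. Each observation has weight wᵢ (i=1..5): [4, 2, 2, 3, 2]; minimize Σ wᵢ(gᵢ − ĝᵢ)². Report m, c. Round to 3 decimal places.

m = -1.489, c = -1.028

Entries of AᵀWA: Σwᵢ·1 = 13, Σwᵢ·s^2 = 202, Σwᵢ·s^2·s^2 = 6058.
Moment sums: Σwᵢ·g = -227, Σwᵢ·s^2·g = -6528.
So AᵀWA·[m, c]ᵀ = AᵀWg: [[13, 202]; [202, 6058]]·[m, c]ᵀ = [-227, -6528]ᵀ.
Determinant 13·6058 − 202² = 37950.
m = ((-227)·6058 − 202·(-6528))/37950 = -5651/3795; c = (13·(-6528) − 202·(-227))/37950 = -3901/3795.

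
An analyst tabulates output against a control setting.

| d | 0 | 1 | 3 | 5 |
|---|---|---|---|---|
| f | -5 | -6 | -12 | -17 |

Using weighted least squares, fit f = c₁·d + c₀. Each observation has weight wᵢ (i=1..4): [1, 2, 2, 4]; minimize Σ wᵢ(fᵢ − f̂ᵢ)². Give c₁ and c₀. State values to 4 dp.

From the data, Σwᵢ·d·d = 120, Σwᵢ·d = 28, Σwᵢ·1 = 9.
Moment sums: Σwᵢ·d·f = -424, Σwᵢ·f = -109.
MᵀWM·[c₁, c₀]ᵀ = MᵀWf becomes [[120, 28]; [28, 9]]·[c₁, c₀]ᵀ = [-424, -109]ᵀ.
det = 120·9 − 28² = 296.
c₁ = ((-424)·9 − 28·(-109))/296 = -191/74; c₀ = (120·(-109) − 28·(-424))/296 = -151/37.

c₁ = -2.5811, c₀ = -4.0811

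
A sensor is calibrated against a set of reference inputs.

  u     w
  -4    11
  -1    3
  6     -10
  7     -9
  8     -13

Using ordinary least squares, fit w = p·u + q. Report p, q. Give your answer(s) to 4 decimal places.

Sums needed: Σu·u = 166, Σu = 16, Σ1 = 5.
For Xᵀw: Σu·w = -274, Σw = -18.
XᵀX·[p, q]ᵀ = Xᵀw becomes [[166, 16]; [16, 5]]·[p, q]ᵀ = [-274, -18]ᵀ.
Eliminating q: 5·(row 1) − 16·(row 2) gives 574·p = 5·(-274) − 16·(-18) = -1082, so p = -541/287.
Then q = ((-18) − 16·(-541/287))/5 = 698/287.

p = -1.8850, q = 2.4321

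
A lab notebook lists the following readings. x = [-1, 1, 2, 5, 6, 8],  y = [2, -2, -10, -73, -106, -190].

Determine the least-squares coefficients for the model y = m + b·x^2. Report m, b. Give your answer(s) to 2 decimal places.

m = 2.62, b = -3.01

AᵀA·[m, b]ᵀ = Aᵀy reads: 6·m + 131·b = -379;  131·m + 6035·b = -17841.
Δ = 6·6035 − 131² = 19049.
m = ((-379)·6035 − 131·(-17841))/19049 = 49906/19049; b = (6·(-17841) − 131·(-379))/19049 = -57397/19049.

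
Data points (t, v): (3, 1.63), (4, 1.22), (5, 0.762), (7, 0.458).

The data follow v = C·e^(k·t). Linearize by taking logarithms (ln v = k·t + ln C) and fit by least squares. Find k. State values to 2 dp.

k = -0.32

Linearized form: ln v = k·t + ln C. From the 4 transformed points,
Sums: Σt = 19.0000, Σ(t)² = 99.0000, Σln v = -0.3653, Σt·ln v = -4.5641.
Normal system: [[99.0000, 19.0000]; [19.0000, 4]]·[k, ln C]ᵀ = [-4.5641, -0.3653]ᵀ.
Slope k = (n·Σt·ln v − Σt·Σln v)/(n·Σ(t)² − (Σt)²) = (4·-4.5641 − 19.0000·-0.3653)/35.0000 = -0.32333; ln C = (Σln v − k·Σt)/n = 1.44448.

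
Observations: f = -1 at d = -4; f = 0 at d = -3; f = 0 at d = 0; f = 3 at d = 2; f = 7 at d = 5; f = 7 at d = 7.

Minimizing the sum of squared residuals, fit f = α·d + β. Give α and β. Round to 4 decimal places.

α = 0.7944, β = 1.7399

MᵀM·[α, β]ᵀ = Mᵀf reads: 103·α + 7·β = 94;  7·α + 6·β = 16.
(Σd·d = 103, Σd = 7, Σ1 = 6, Σd·f = 94, Σf = 16.)
Determinant 103·6 − 7² = 569.
α = (94·6 − 7·16)/569 = 452/569; β = (103·16 − 7·94)/569 = 990/569.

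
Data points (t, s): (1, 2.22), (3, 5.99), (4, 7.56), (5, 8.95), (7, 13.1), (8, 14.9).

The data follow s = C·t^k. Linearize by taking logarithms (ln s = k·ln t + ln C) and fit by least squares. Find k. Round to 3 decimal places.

k = 0.908

With ln sᵢ as the transformed response and ln tᵢ as the regressor:
Over the data: Σln t = 8.1197, Σ(ln t)² = 13.8297, Σln s = 12.0761, Σln t·ln s = 18.9216.
Normal system: [[13.8297, 8.1197]; [8.1197, 6]]·[k, ln C]ᵀ = [18.9216, 12.0761]ᵀ.
Slope k = (n·Σln t·ln s − Σln t·Σln s)/(n·Σ(ln t)² − (Σln t)²) = (6·18.9216 − 8.1197·12.0761)/17.0487 = 0.90773; ln C = (Σln s − k·Σln t)/n = 0.78427.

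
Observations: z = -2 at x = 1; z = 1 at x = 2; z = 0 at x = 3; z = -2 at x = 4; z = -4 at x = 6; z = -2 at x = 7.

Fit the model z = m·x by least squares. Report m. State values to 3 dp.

m = -0.400

Normal-equation sums: Σx·x = 115.
Moment sums: Σx·z = -46.
Hence m = -46 / 115 ≈ -0.4.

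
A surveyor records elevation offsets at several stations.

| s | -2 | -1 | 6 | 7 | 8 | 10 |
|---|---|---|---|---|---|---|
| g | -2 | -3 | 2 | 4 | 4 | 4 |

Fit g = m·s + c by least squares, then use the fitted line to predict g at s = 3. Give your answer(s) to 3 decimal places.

Normal-equation sums: Σs·s = 254, Σs = 28, Σ1 = 6.
For Mᵀg: Σs·g = 119, Σg = 9.
MᵀM·[m, c]ᵀ = Mᵀg becomes [[254, 28]; [28, 6]]·[m, c]ᵀ = [119, 9]ᵀ.
det = 254·6 − 28² = 740.
m = (119·6 − 28·9)/740 = 231/370; c = (254·9 − 28·119)/740 = -523/370.
At s = 3: ĝ = (231/370)·(3) + (-523/370)·(1) = 17/37.

ĝ = 0.459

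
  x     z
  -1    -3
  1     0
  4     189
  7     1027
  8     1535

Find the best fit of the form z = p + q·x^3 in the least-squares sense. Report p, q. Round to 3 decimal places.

From the data, Σ1 = 5, Σx^3 = 919, Σx^3·x^3 = 383891.
Right-hand side: Σz = 2748, Σx^3·z = 1150280.
Determinant 5·383891 − 919² = 1074894.
p = (2748·383891 − 919·1150280)/1074894 = -1087426/537447; q = (5·1150280 − 919·2748)/1074894 = 1612994/537447.

p = -2.023, q = 3.001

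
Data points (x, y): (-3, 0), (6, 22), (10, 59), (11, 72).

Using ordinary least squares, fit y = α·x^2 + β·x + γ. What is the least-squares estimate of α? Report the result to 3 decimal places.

The normal equations are: 26018·α + 2520·β + 266·γ = 15404;  2520·α + 266·β + 24·γ = 1514;  266·α + 24·β + 4·γ = 153.
Solving the 3×3 system (Gaussian elimination) gives α = 87295/162362, β = 66013/81181, γ = -386927/162362.

α = 0.538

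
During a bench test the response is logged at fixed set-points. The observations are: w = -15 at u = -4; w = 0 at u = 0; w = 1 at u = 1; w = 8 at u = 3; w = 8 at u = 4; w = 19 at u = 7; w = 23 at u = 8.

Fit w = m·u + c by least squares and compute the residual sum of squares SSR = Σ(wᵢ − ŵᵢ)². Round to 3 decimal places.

SSR = 10.680

With design matrix X, XᵀX = [[155, 19]; [19, 7]] and Xᵀw = [434, 44]ᵀ.
det = 155·7 − 19² = 724.
m = (434·7 − 19·44)/724 = 1101/362; c = (155·44 − 19·434)/724 = -713/362.
Residuals: -313/362, 713/362, -13/181, 153/181, -795/362, -58/181, 231/362; SSR = 1933/181.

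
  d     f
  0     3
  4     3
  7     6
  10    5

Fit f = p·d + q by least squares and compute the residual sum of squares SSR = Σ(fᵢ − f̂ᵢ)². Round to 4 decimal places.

Normal-equation sums: Σd·d = 165, Σd = 21, Σ1 = 4.
For Xᵀf: Σd·f = 104, Σf = 17.
XᵀX·[p, q]ᵀ = Xᵀf becomes [[165, 21]; [21, 4]]·[p, q]ᵀ = [104, 17]ᵀ.
Determinant 165·4 − 21² = 219.
p = (104·4 − 21·17)/219 = 59/219; q = (165·17 − 21·104)/219 = 207/73.
Residuals: 12/73, -200/219, 280/219, -116/219; SSR = 608/219.

SSR = 2.7763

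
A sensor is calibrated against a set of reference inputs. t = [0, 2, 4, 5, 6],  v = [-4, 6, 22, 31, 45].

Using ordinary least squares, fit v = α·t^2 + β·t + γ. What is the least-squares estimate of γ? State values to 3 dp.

Setting ∂/∂α … = 0 gives: 2193·α + 413·β + 81·γ = 2771;  413·α + 81·β + 17·γ = 525;  81·α + 17·β + 5·γ = 100.
Row-reducing yields α = 1559/1876, β = 5713/1876, γ = -1790/469.

γ = -3.817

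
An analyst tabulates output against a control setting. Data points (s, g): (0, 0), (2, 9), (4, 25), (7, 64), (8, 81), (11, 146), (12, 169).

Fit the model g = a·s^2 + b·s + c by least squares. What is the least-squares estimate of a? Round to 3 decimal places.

a = 0.995

With design matrix M, MᵀM = [[42146, 3986, 398]; [3986, 398, 44]; [398, 44, 7]] and Mᵀg = [50758, 4848, 494]ᵀ.
Inverting the 3×3 Gram matrix, [a, b, c]ᵀ = [11617/11676, 127921/58380, 2223/9730]ᵀ.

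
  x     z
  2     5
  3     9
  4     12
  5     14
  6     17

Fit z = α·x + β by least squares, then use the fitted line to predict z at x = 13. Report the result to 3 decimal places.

ẑ = 37.500

From the data, Σx·x = 90, Σx = 20, Σ1 = 5.
And Σx·z = 257, Σz = 57.
Determinant 90·5 − 20² = 50.
α = (257·5 − 20·57)/50 = 29/10; β = (90·57 − 20·257)/50 = -1/5.
At x = 13: ẑ = (29/10)·(13) + (-1/5)·(1) = 75/2.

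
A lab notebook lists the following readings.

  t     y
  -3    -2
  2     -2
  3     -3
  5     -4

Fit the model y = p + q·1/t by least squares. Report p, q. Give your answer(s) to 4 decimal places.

p = -2.6565, q = -0.5346

Compute the Gram sums: Σ1 = 4, Σ1/t = 7/10, Σ1/t·1/t = 461/900.
Moment sums: Σy = -11, Σ1/t·y = -32/15.
Normal equations: [[4, 7/10]; [7/10, 461/900]]·[p, q]ᵀ = [-11, -32/15]ᵀ.
det = 4·(461/900) − (7/10)² = 1403/900.
p = ((-11)·(461/900) − (7/10)·(-32/15))/(1403/900) = -3727/1403; q = (4·(-32/15) − (7/10)·(-11))/(1403/900) = -750/1403.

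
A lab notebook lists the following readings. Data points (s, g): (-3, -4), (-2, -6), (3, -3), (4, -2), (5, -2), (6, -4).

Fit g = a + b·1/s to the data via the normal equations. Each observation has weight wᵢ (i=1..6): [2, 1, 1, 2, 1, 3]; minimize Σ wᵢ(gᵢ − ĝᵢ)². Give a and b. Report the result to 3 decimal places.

Sums needed: Σwᵢ·1 = 10, Σwᵢ·1/s = 11/30, Σwᵢ·1/s·1/s = 499/600.
For AᵀWg: Σwᵢ·g = -35, Σwᵢ·1/s·g = 19/15.
AᵀWA·[a, b]ᵀ = AᵀWg becomes [[10, 11/30]; [11/30, 499/600]]·[a, b]ᵀ = [-35, 19/15]ᵀ.
Δ = 10·(499/600) − (11/30)² = 1841/225.
a = ((-35)·(499/600) − (11/30)·(19/15))/(1841/225) = -53231/14728; b = (10·(19/15) − (11/30)·(-35))/(1841/225) = 11475/3682.

a = -3.614, b = 3.117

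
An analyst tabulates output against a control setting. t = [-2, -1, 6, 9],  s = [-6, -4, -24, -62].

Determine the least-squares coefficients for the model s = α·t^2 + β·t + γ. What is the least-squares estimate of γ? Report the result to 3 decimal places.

Entries of MᵀM: Σt^2·t^2 = 7874, Σt^2·t = 936, Σt^2 = 122, Σt·t = 122, Σt = 12, Σ1 = 4.
For Mᵀs: Σt^2·s = -5914, Σt·s = -686, Σs = -96.
Row-reducing yields α = -14968/16129, β = 24563/16129, γ = -4261/16129.

γ = -0.264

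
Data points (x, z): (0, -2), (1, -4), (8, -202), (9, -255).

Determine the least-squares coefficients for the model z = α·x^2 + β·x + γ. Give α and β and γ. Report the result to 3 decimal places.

α = -3.188, β = 0.511, γ = -1.704

MᵀM·[α, β, γ]ᵀ = Mᵀz reads: 10658·α + 1242·β + 146·γ = -33587;  1242·α + 146·β + 18·γ = -3915;  146·α + 18·β + 4·γ = -463.
(Σx^2·x^2 = 10658, Σx^2·x = 1242, Σx^2 = 146, Σx·x = 146, Σx = 18, Σ1 = 4, Σx^2·z = -33587, Σx·z = -3915, Σz = -463.)
Row-reducing yields α = -51/16, β = 531/1040, γ = -443/260.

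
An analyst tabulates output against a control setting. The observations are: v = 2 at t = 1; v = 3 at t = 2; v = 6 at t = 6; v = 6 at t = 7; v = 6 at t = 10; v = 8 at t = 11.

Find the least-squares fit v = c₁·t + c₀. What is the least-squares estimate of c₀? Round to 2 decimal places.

c₀ = 1.98

Forming XᵀX = [[311, 37]; [37, 6]] and Xᵀv = [234, 31]ᵀ gives XᵀX·[c₁, c₀]ᵀ = Xᵀv.
Determinant 311·6 − 37² = 497.
c₁ = (234·6 − 37·31)/497 = 257/497; c₀ = (311·31 − 37·234)/497 = 983/497.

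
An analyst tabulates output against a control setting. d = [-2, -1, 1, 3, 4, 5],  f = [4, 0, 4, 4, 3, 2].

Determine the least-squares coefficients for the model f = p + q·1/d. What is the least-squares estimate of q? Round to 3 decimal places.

Compute the Gram sums: Σ1 = 6, Σ1/d = 17/60, Σ1/d·1/d = 8869/3600.
And Σf = 17, Σ1/d·f = 269/60.
Normal equations: [[6, 17/60]; [17/60, 8869/3600]]·[p, q]ᵀ = [17, 269/60]ᵀ.
Δ = 6·(8869/3600) − (17/60)² = 2117/144.
p = (17·(8869/3600) − (17/60)·(269/60))/(2117/144) = 5848/2117; q = (6·(269/60) − (17/60)·17)/(2117/144) = 3180/2117.

q = 1.502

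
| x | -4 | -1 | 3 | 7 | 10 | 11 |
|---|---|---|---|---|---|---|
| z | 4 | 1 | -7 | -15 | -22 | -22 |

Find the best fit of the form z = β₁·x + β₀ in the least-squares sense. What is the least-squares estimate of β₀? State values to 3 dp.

β₀ = -2.115

Entries of AᵀA: Σx·x = 296, Σx = 26, Σ1 = 6.
Right-hand side: Σx·z = -605, Σz = -61.
Normal equations: [[296, 26]; [26, 6]]·[β₁, β₀]ᵀ = [-605, -61]ᵀ.
det = 296·6 − 26² = 1100.
β₁ = ((-605)·6 − 26·(-61))/1100 = -511/275; β₀ = (296·(-61) − 26·(-605))/1100 = -1163/550.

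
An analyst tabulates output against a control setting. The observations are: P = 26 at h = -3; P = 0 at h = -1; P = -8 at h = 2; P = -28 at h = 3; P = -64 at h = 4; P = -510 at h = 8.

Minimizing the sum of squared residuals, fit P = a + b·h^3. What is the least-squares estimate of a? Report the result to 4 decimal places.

Setting ∂/∂a … = 0 gives: 6·a + 583·b = -584;  583·a + 267763·b = -266738.
Eliminating b: 267763·(row 1) − 583·(row 2) gives 1266689·a = 267763·(-584) − 583·(-266738) = -865338, so a = -865338/1266689.
Then b = ((-266738) − 583·(-865338/1266689))/267763 = -1259956/1266689.

a = -0.6831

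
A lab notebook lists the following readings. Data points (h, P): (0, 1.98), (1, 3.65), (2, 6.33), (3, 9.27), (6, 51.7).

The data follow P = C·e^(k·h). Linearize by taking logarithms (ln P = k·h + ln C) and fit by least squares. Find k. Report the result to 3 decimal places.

Let Y = ln P. Fitting Y = k·h + ln C by least squares:
AᵀA = [[50.0000, 12.0000]; [12.0000, 5]], rhs = [35.3384, 9.9954]ᵀ  (here Σh = 12.0000, Σ(h)² = 50.0000, Σln P = 9.9954, Σh·ln P = 35.3384).
Δ = 50.0000·5 − (12.0000)² = 106.0000; k = (35.3384·5 − 12.0000·9.9954)/106.0000 = 0.53536, ln C = (50.0000·9.9954 − 12.0000·35.3384)/106.0000 = 0.71422.

k = 0.535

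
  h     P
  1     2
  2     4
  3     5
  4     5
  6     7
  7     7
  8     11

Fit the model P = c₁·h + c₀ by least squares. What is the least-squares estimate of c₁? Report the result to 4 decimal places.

c₁ = 1.0171

The normal system MᵀM·[c₁, c₀]ᵀ = MᵀP is [[179, 31]; [31, 7]]·[c₁, c₀]ᵀ = [224, 41]ᵀ.
Determinant 179·7 − 31² = 292.
c₁ = (224·7 − 31·41)/292 = 297/292; c₀ = (179·41 − 31·224)/292 = 395/292.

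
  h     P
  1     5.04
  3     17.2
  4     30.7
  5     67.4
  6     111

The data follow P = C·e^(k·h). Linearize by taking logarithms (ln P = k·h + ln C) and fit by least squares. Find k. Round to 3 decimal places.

With ln Pᵢ as the transformed response and hᵢ as the regressor:
AᵀA = [[87.0000, 19.0000]; [19.0000, 5]], rhs = [73.1596, 16.8068]ᵀ  (here Σh = 19.0000, Σ(h)² = 87.0000, Σln P = 16.8068, Σh·ln P = 73.1596).
Solving (det = 74.0000): k = 0.62797, ln C = 0.97507.

k = 0.628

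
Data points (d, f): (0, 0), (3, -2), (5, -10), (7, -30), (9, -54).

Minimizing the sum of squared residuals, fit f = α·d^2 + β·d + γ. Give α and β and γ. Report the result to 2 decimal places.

α = -0.94, β = 2.46, γ = -0.12

With design matrix M, MᵀM = [[9668, 1224, 164]; [1224, 164, 24]; [164, 24, 5]] and Mᵀf = [-6112, -752, -96]ᵀ.
Inverting the 3×3 Gram matrix, [α, β, γ]ᵀ = [-5440/5781, 4732/1927, -704/5781]ᵀ.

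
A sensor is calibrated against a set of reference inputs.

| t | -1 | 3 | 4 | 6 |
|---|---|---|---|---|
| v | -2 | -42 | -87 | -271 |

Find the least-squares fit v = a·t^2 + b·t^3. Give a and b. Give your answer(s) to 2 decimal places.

a = -1.53, b = -1.00

Setting ∂/∂a … = 0 gives: 1634·a + 9042·b = -11528;  9042·a + 51482·b = -65236.
Eliminating b: 51482·(row 1) − 9042·(row 2) gives 2363824·a = 51482·(-11528) − 9042·(-65236) = -3620584, so a = -452573/295478.
Then b = ((-65236) − 9042·(-452573/295478))/51482 = -294931/295478.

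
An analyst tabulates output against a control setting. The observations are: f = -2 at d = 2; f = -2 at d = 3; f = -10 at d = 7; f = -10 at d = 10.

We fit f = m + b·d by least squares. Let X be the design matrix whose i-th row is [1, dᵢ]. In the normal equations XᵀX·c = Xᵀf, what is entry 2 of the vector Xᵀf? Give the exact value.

Entry 2 ↔ basis d, so (Xᵀf)_{2} = Σᵢ (d)·fᵢ = (2)·(-2) + (3)·(-2) + (7)·(-10) + (10)·(-10) = -180.

-180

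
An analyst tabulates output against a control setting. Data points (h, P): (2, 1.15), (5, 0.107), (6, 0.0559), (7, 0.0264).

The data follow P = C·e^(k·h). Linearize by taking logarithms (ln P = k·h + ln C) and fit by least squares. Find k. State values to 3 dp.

Linearized form: ln P = k·h + ln C. From the 4 transformed points,
Σh = 20.0000, Σ(h)² = 114.0000, Σln P = -8.6137, Σh·ln P = -53.6410.
Normal system: [[114.0000, 20.0000]; [20.0000, 4]]·[k, ln C]ᵀ = [-53.6410, -8.6137]ᵀ.
Solving (det = 56.0000): k = -0.75516, ln C = 1.62237.

k = -0.755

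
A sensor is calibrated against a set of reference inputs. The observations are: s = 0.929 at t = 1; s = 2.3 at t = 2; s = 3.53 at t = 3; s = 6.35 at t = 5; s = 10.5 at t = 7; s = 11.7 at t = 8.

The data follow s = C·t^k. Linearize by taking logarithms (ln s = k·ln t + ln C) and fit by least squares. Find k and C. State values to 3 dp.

k = 1.215, C = 0.944

With ln sᵢ as the transformed response and ln tᵢ as the regressor:
AᵀA = [[12.3883, 7.4265]; [7.4265, 6]], rhs = [14.6281, 8.6800]ᵀ  (here Σln t = 7.4265, Σ(ln t)² = 12.3883, Σln s = 8.6800, Σln t·ln s = 14.6281).
Δ = 12.3883·6 − (7.4265)² = 19.1764; k = (14.6281·6 − 7.4265·8.6800)/19.1764 = 1.21537, ln C = (12.3883·8.6800 − 7.4265·14.6281)/19.1764 = -0.05767, so C = exp(-0.05767) = 0.94396.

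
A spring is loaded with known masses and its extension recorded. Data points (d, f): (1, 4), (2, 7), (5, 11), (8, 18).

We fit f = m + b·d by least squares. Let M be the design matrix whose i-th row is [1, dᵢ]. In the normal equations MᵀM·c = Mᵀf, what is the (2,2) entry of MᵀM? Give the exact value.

Row 2 ↔ basis d, column 2 ↔ basis d, so (MᵀM)_{2,2} = Σᵢ (d)·(d) = (1)·(1) + (2)·(2) + (5)·(5) + (8)·(8) = 94.

94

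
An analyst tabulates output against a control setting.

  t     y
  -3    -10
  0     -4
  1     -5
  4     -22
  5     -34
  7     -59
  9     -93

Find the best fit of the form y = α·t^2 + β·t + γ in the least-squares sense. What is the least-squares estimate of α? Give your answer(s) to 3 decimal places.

The normal system AᵀA·[α, β, γ]ᵀ = Aᵀy is [[9925, 1235, 181]; [1235, 181, 23]; [181, 23, 7]]·[α, β, γ]ᵀ = [-11721, -1483, -227]ᵀ.
Inverting the 3×3 Gram matrix, [α, β, γ]ᵀ = [-7045/6951, -5815/6951, -8047/2317]ᵀ.

α = -1.014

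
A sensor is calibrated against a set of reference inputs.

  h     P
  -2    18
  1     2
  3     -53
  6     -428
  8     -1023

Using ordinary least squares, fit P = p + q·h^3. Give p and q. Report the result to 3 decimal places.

AᵀA·[p, q]ᵀ = AᵀP reads: 5·p + 748·q = -1484;  748·p + 309594·q = -617797.
(Σ1 = 5, Σh^3 = 748, Σh^3·h^3 = 309594, ΣP = -1484, Σh^3·P = -617797.)
Eliminating q: 309594·(row 1) − 748·(row 2) gives 988466·p = 309594·(-1484) − 748·(-617797) = 2674660, so p = 1337330/494233.
Then q = ((-617797) − 748·(1337330/494233))/309594 = -1978953/988466.

p = 2.706, q = -2.002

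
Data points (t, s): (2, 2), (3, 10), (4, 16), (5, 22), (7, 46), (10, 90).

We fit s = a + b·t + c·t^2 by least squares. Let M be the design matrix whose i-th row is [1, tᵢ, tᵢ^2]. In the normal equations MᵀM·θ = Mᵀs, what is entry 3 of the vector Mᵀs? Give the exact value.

12158

Entry 3 ↔ basis t^2, so (Mᵀs)_{3} = Σᵢ (t^2)·sᵢ = (4)·(2) + (9)·(10) + (16)·(16) + (25)·(22) + (49)·(46) + (100)·(90) = 12158.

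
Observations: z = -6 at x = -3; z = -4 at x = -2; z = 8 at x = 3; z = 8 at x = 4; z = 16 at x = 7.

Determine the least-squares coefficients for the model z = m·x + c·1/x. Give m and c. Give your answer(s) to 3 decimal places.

Sums needed: Σx·x = 87, Σx·1/x = 5, Σ1/x·1/x = 3917/7056.
For Aᵀz: Σx·z = 194, Σ1/x·z = 230/21.
Eliminating c: (3917/7056)·(row 1) − 5·(row 2) gives (54793/2352)·m = (3917/7056)·194 − 5·(230/21) = 186749/3528, so m = 373498/164379.
Then c = ((230/21) − 5·(373498/164379))/(3917/7056) = -40320/54793.

m = 2.272, c = -0.736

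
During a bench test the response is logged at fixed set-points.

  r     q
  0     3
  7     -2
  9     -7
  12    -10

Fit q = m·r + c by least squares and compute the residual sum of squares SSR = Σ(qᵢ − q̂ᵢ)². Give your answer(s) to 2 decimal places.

SSR = 5.37

With design matrix X, XᵀX = [[274, 28]; [28, 4]] and Xᵀq = [-197, -16]ᵀ.
det = 274·4 − 28² = 312.
m = ((-197)·4 − 28·(-16))/312 = -85/78; c = (274·(-16) − 28·(-197))/312 = 283/78.
Residuals: -49/78, 2, -32/39, -43/78; SSR = 419/78.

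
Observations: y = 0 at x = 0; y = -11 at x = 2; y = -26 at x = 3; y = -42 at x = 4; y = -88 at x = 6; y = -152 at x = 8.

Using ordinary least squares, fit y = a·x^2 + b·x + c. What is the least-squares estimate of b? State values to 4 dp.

b = -2.0097

Entries of MᵀM: Σx^2·x^2 = 5745, Σx^2·x = 827, Σx^2 = 129, Σx·x = 129, Σx = 23, Σ1 = 6.
Right-hand side: Σx^2·y = -13846, Σx·y = -2012, Σy = -319.
Row-reducing yields a = -655/308, b = -619/308, c = 20/77.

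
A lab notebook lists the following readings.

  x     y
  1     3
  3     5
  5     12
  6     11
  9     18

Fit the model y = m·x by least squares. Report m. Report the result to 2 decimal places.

m = 2.01

Forming MᵀM = [[152]] and Mᵀy = [306]ᵀ gives MᵀM·[m]ᵀ = Mᵀy.
m = 306/152 = 2.01316.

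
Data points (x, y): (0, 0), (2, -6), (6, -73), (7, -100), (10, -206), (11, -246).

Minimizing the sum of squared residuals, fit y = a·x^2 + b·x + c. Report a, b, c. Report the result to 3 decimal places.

The normal system AᵀA·[a, b, c]ᵀ = Aᵀy is [[28354, 2898, 310]; [2898, 310, 36]; [310, 36, 6]]·[a, b, c]ᵀ = [-57918, -5916, -631]ᵀ.
Solving the 3×3 system (Gaussian elimination) gives a = -253193/123398, b = -249/123398, c = 4808/5609.

a = -2.052, b = -0.002, c = 0.857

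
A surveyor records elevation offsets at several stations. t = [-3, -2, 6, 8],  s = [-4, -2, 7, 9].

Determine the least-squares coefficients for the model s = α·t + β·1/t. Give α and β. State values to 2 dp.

α = 1.15, β = 0.09

With design matrix A, AᵀA = [[113, 4]; [4, 233/576]] and Aᵀs = [130, 37/8]ᵀ.
det = 113·(233/576) − 4² = 17113/576.
α = (130·(233/576) − 4·(37/8))/(17113/576) = 19634/17113; β = (113·(37/8) − 4·130)/(17113/576) = 1512/17113.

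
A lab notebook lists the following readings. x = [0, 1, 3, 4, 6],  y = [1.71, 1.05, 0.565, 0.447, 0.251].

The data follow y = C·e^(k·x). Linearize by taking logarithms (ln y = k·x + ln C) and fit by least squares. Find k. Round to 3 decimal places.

Let Y = ln y. Fitting Y = k·x + ln C by least squares:
Σx = 14.0000, Σ(x)² = 62.0000, Σln y = -2.1731, Σx·ln y = -13.1786.
Normal system: [[62.0000, 14.0000]; [14.0000, 5]]·[k, ln C]ᵀ = [-13.1786, -2.1731]ᵀ.
Solving (det = 114.0000): k = -0.31113, ln C = 0.43654.

k = -0.311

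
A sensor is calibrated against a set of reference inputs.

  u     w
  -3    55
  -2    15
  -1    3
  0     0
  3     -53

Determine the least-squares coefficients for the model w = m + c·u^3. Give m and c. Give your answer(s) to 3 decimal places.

Setting ∂/∂m … = 0 gives: 5·m + (-9)·c = 20;  (-9)·m + 1523·c = -3039.
Δ = 5·1523 − (-9)² = 7534.
m = (20·1523 − (-9)·(-3039))/7534 = 3109/7534; c = (5·(-3039) − (-9)·20)/7534 = -15015/7534.

m = 0.413, c = -1.993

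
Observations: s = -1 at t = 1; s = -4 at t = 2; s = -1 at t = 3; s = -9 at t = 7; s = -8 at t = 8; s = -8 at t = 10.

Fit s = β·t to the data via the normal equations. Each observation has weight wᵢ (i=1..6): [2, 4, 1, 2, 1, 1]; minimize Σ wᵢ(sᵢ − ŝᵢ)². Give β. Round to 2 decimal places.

The normal system AᵀWA·[β]ᵀ = AᵀWs is [[289]]·[β]ᵀ = [-307]ᵀ.
β = (-307)/289 = -1.06228.

β = -1.06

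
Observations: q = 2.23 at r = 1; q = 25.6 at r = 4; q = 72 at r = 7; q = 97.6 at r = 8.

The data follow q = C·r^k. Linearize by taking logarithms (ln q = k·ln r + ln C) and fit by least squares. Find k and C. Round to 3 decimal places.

Taking logs, ln q = k·ln r + ln C, so regress ln q on ln r.
Σln r = 5.4116, Σ(ln r)² = 10.0325, Σln q = 12.9021, Σln r·ln q = 22.3429.
Equations: 10.0325·k + 5.4116·ln C = 22.3429;  5.4116·k + 4·ln C = 12.9021.
Slope k = (n·Σln r·ln q − Σln r·Σln q)/(n·Σ(ln r)² − (Σln r)²) = (4·22.3429 − 5.4116·12.9021)/10.8439 = 1.80282; ln C = (Σln q − k·Σln r)/n = 0.78647, so C = exp(0.78647) = 2.19564.

k = 1.803, C = 2.196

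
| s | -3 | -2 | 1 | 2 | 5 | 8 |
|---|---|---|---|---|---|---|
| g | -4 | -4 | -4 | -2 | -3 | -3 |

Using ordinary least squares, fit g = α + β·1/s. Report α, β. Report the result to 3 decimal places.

Forming MᵀM = [[6, 119/120]; [119/120, 24001/14400]] and Mᵀg = [-20, -317/120]ᵀ gives MᵀM·[α, β]ᵀ = Mᵀg.
Δ = 6·(24001/14400) − (119/120)² = 25969/2880.
α = ((-20)·(24001/14400) − (119/120)·(-317/120))/(25969/2880) = -442297/129845; β = (6·(-317/120) − (119/120)·(-20))/(25969/2880) = 11472/25969.

α = -3.406, β = 0.442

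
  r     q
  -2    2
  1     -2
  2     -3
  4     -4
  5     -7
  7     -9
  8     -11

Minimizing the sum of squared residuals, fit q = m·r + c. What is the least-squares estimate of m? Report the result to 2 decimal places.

m = -1.26

Setting ∂/∂m … = 0 gives: 163·m + 25·c = -214;  25·m + 7·c = -34.
Δ = 163·7 − 25² = 516.
m = ((-214)·7 − 25·(-34))/516 = -54/43; c = (163·(-34) − 25·(-214))/516 = -16/43.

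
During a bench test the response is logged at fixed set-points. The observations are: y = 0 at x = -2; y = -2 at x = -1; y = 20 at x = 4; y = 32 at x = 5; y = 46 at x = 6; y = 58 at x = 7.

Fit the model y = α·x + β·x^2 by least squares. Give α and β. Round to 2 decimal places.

α = 1.71, β = 0.95

From the data, Σx·x = 131, Σx·x^2 = 739, Σx^2·x^2 = 4595.
And Σx·y = 924, Σx^2·y = 5616.
So AᵀA·[α, β]ᵀ = Aᵀy: [[131, 739]; [739, 4595]]·[α, β]ᵀ = [924, 5616]ᵀ.
Determinant 131·4595 − 739² = 55824.
α = (924·4595 − 739·5616)/55824 = 7963/4652; β = (131·5616 − 739·924)/55824 = 4405/4652.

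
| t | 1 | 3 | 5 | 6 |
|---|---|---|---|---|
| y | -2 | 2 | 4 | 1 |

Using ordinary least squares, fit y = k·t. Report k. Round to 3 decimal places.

Entries of XᵀX: Σt·t = 71.
Moment sums: Σt·y = 30.
So XᵀX·[k]ᵀ = Xᵀy: [[71]]·[k]ᵀ = [30]ᵀ.
Hence k = 30 / 71 ≈ 0.422535.

k = 0.423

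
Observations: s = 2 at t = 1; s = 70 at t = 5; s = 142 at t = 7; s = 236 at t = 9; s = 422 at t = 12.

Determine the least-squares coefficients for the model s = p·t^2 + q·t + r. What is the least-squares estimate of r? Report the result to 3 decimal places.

r = -0.536

Normal-equation sums: Σt^2·t^2 = 30324, Σt^2·t = 2926, Σt^2 = 300, Σt·t = 300, Σt = 34, Σ1 = 5.
Moment sums: Σt^2·s = 88594, Σt·s = 8534, Σs = 872.
MᵀM·[p, q, r]ᵀ = Mᵀs becomes [[30324, 2926, 300]; [2926, 300, 34]; [300, 34, 5]]·[p, q, r]ᵀ = [88594, 8534, 872]ᵀ.
Inverting the 3×3 Gram matrix, [p, q, r]ᵀ = [235191/78619, -52673/78619, -42130/78619]ᵀ.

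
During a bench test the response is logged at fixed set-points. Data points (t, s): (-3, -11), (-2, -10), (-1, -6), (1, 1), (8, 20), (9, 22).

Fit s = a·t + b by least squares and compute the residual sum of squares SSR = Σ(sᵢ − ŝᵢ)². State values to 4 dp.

Entries of AᵀA: Σt·t = 160, Σt = 12, Σ1 = 6.
Right-hand side: Σt·s = 418, Σs = 16.
AᵀA·[a, b]ᵀ = Aᵀs becomes [[160, 12]; [12, 6]]·[a, b]ᵀ = [418, 16]ᵀ.
Eliminating b: 6·(row 1) − 12·(row 2) gives 816·a = 6·418 − 12·16 = 2316, so a = 193/68.
Then b = (16 − 12·(193/68))/6 = -307/102.
Residuals: 107/204, -67/51, -31/204, 239/204, 31/102, -109/204; SSR = 385/102.

SSR = 3.7745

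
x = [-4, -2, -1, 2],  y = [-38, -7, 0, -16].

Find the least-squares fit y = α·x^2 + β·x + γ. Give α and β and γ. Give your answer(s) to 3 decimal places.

Entries of MᵀM: Σx^2·x^2 = 289, Σx^2·x = -65, Σx^2 = 25, Σx·x = 25, Σx = -5, Σ1 = 4.
For Mᵀy: Σx^2·y = -700, Σx·y = 134, Σy = -61.
So MᵀM·[α, β, γ]ᵀ = Mᵀy: [[289, -65, 25]; [-65, 25, -5]; [25, -5, 4]]·[α, β, γ]ᵀ = [-700, 134, -61]ᵀ.
Row-reducing yields α = -179/60, β = -229/100, γ = 8/15.

α = -2.983, β = -2.290, γ = 0.533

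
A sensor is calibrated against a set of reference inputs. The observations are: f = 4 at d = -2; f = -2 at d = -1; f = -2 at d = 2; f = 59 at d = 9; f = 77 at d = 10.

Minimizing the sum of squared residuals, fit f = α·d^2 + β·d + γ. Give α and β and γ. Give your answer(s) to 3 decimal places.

α = 0.949, β = -1.513, γ = -3.418

With design matrix X, XᵀX = [[16594, 1728, 190]; [1728, 190, 18]; [190, 18, 5]] and Xᵀf = [12485, 1291, 136]ᵀ.
Solving the 3×3 system (Gaussian elimination) gives α = 198567/209222, β = -316561/209222, γ = -357544/104611.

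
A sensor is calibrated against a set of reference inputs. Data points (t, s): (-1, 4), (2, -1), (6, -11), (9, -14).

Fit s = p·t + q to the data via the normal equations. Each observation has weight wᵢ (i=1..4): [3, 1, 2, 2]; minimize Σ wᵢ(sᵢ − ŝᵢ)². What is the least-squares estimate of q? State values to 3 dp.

Compute the Gram sums: Σwᵢ·t·t = 241, Σwᵢ·t = 29, Σwᵢ·1 = 8.
Right-hand side: Σwᵢ·t·s = -398, Σwᵢ·s = -39.
Eliminating q: 8·(row 1) − 29·(row 2) gives 1087·p = 8·(-398) − 29·(-39) = -2053, so p = -2053/1087.
Then q = ((-39) − 29·(-2053/1087))/8 = 2143/1087.

q = 1.971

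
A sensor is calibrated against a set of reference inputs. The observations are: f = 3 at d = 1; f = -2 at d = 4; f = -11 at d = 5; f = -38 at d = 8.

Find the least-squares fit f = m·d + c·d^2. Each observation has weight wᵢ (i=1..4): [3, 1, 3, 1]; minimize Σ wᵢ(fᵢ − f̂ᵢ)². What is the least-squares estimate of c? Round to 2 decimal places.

From the data, Σwᵢ·d·d = 158, Σwᵢ·d·d^2 = 954, Σwᵢ·d^2·d^2 = 6230.
For XᵀWf: Σwᵢ·d·f = -468, Σwᵢ·d^2·f = -3280.
So XᵀWX·[m, c]ᵀ = XᵀWf: [[158, 954]; [954, 6230]]·[m, c]ᵀ = [-468, -3280]ᵀ.
Δ = 158·6230 − 954² = 74224.
m = ((-468)·6230 − 954·(-3280))/74224 = 26685/9278; c = (158·(-3280) − 954·(-468))/74224 = -8971/9278.

c = -0.97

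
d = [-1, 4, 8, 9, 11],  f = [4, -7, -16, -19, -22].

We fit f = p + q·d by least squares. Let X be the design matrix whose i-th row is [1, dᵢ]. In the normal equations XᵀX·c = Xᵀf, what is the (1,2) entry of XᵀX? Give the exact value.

Row 1 ↔ basis 1, column 2 ↔ basis d, so (XᵀX)_{1,2} = Σᵢ d = (1)·(-1) + (1)·(4) + (1)·(8) + (1)·(9) + (1)·(11) = 31.

31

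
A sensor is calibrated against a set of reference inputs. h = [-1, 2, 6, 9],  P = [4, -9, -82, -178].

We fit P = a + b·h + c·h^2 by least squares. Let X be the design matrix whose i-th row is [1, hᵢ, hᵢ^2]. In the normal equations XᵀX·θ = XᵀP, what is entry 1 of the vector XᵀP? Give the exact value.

-265

Entry 1 ↔ basis 1, so (XᵀP)_{1} = Σᵢ Pᵢ = (1)·(4) + (1)·(-9) + (1)·(-82) + (1)·(-178) = -265.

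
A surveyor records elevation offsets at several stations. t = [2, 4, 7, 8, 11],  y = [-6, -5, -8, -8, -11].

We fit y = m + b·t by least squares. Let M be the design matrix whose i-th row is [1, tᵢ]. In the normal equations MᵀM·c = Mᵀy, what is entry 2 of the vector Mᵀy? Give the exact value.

Entry 2 ↔ basis t, so (Mᵀy)_{2} = Σᵢ (t)·yᵢ = (2)·(-6) + (4)·(-5) + (7)·(-8) + (8)·(-8) + (11)·(-11) = -273.

-273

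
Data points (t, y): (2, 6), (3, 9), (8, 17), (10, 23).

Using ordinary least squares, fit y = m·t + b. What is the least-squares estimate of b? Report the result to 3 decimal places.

Sums needed: Σt·t = 177, Σt = 23, Σ1 = 4.
Right-hand side: Σt·y = 405, Σy = 55.
det = 177·4 − 23² = 179.
m = (405·4 − 23·55)/179 = 355/179; b = (177·55 − 23·405)/179 = 420/179.

b = 2.346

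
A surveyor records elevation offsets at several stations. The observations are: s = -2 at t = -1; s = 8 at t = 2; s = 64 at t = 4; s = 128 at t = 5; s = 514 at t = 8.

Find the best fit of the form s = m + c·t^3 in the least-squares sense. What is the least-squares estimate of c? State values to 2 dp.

The normal equations are: 5·m + 708·c = 712;  708·m + 281930·c = 283330.
Eliminating c: 281930·(row 1) − 708·(row 2) gives 908386·m = 281930·712 − 708·283330 = 136520, so m = 68260/454193.
Then c = (283330 − 708·(68260/454193))/281930 = 456277/454193.

c = 1.00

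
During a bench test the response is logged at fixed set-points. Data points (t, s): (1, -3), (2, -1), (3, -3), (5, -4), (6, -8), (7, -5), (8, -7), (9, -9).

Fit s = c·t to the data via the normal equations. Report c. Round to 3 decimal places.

c = -0.944

Normal-equation sums: Σt·t = 269.
For Mᵀs: Σt·s = -254.
Hence c = -254 / 269 ≈ -0.944238.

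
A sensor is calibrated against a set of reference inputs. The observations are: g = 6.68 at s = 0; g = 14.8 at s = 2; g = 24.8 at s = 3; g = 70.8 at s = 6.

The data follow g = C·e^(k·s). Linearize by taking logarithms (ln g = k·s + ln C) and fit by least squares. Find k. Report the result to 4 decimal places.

Taking logs, ln g = k·s + ln C, so regress ln g on s.
Σs = 11.0000, Σ(s)² = 49.0000, Σln g = 12.0644, Σs·ln g = 40.5809.
Equations: 49.0000·k + 11.0000·ln C = 40.5809;  11.0000·k + 4·ln C = 12.0644.
Solving (det = 75.0000): k = 0.39486, ln C = 1.93023.

k = 0.3949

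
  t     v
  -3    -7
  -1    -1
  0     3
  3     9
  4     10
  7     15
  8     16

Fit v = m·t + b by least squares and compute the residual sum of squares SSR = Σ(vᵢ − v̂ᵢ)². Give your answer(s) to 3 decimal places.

SSR = 13.348

Normal-equation sums: Σt·t = 148, Σt = 18, Σ1 = 7.
For Mᵀv: Σt·v = 322, Σv = 45.
So MᵀM·[m, b]ᵀ = Mᵀv: [[148, 18]; [18, 7]]·[m, b]ᵀ = [322, 45]ᵀ.
Eliminating b: 7·(row 1) − 18·(row 2) gives 712·m = 7·322 − 18·45 = 1444, so m = 361/178.
Then b = (45 − 18·(361/178))/7 = 108/89.
Residuals: -379/178, -33/178, 159/89, 303/178, 60/89, -73/178, -128/89; SSR = 1188/89.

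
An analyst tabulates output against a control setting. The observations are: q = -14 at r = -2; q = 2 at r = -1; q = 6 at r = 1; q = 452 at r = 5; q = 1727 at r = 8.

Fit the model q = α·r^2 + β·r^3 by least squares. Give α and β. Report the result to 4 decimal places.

α = 3.1089, β = 2.9851

Sums needed: Σr^2·r^2 = 4739, Σr^2·r^3 = 35861, Σr^3·r^3 = 277835.
Right-hand side: Σr^2·q = 121780, Σr^3·q = 940840.
So XᵀX·[α, β]ᵀ = Xᵀq: [[4739, 35861]; [35861, 277835]]·[α, β]ᵀ = [121780, 940840]ᵀ.
Δ = 4739·277835 − 35861² = 30648744.
α = (121780·277835 − 35861·940840)/30648744 = 7940255/2554062; β = (4739·940840 − 35861·121780)/30648744 = 1089145/364866.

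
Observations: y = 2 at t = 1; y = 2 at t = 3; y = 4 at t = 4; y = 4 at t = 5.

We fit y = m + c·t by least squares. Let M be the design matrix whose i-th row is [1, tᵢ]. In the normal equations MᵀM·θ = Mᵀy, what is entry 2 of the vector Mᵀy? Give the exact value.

Entry 2 ↔ basis t, so (Mᵀy)_{2} = Σᵢ (t)·yᵢ = (1)·(2) + (3)·(2) + (4)·(4) + (5)·(4) = 44.

44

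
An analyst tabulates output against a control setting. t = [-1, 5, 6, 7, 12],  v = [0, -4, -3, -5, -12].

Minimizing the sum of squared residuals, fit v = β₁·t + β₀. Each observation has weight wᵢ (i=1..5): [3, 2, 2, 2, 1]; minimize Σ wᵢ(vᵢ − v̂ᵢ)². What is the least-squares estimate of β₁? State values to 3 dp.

β₁ = -0.778

The normal system AᵀWA·[β₁, β₀]ᵀ = AᵀWv is [[367, 45]; [45, 10]]·[β₁, β₀]ᵀ = [-290, -36]ᵀ.
det = 367·10 − 45² = 1645.
β₁ = ((-290)·10 − 45·(-36))/1645 = -256/329; β₀ = (367·(-36) − 45·(-290))/1645 = -162/1645.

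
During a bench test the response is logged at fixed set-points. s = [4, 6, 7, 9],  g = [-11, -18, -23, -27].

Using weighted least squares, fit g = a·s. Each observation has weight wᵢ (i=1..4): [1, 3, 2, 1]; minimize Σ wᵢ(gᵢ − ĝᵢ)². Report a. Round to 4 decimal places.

a = -3.0792

Entries of XᵀWX: Σwᵢ·s·s = 303.
Right-hand side: Σwᵢ·s·g = -933.
So XᵀWX·[a]ᵀ = XᵀWg: [[303]]·[a]ᵀ = [-933]ᵀ.
Hence a = -933 / 303 ≈ -3.07921.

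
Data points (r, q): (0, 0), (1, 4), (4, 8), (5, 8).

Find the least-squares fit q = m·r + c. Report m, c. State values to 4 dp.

m = 1.5294, c = 1.1765

Normal-equation sums: Σr·r = 42, Σr = 10, Σ1 = 4.
For Mᵀq: Σr·q = 76, Σq = 20.
So MᵀM·[m, c]ᵀ = Mᵀq: [[42, 10]; [10, 4]]·[m, c]ᵀ = [76, 20]ᵀ.
Δ = 42·4 − 10² = 68.
m = (76·4 − 10·20)/68 = 26/17; c = (42·20 − 10·76)/68 = 20/17.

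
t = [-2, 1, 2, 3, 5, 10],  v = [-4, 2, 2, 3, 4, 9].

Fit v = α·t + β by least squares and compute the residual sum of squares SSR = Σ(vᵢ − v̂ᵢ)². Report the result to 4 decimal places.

SSR = 5.4970

With design matrix M, MᵀM = [[143, 19]; [19, 6]] and Mᵀv = [133, 16]ᵀ.
det = 143·6 − 19² = 497.
α = (133·6 − 19·16)/497 = 494/497; β = (143·16 − 19·133)/497 = -239/497.
Residuals: -761/497, 739/497, 35/71, 248/497, -243/497, -228/497; SSR = 2732/497.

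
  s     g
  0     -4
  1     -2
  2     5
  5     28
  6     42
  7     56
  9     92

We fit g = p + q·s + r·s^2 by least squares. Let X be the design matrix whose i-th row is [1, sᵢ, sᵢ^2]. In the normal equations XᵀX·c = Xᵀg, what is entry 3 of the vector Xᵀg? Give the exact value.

12426

Entry 3 ↔ basis s^2, so (Xᵀg)_{3} = Σᵢ (s^2)·gᵢ = (0)·(-4) + (1)·(-2) + (4)·(5) + (25)·(28) + (36)·(42) + (49)·(56) + (81)·(92) = 12426.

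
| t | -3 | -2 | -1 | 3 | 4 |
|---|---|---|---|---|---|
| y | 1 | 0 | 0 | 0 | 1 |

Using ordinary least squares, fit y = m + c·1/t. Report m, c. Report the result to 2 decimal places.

m = 0.49, c = 0.34

Normal-equation sums: Σ1 = 5, Σ1/t = -5/4, Σ1/t·1/t = 221/144.
Moment sums: Σy = 2, Σ1/t·y = -1/12.
So XᵀX·[m, c]ᵀ = Xᵀy: [[5, -5/4]; [-5/4, 221/144]]·[m, c]ᵀ = [2, -1/12]ᵀ.
Eliminating c: (221/144)·(row 1) − (-5/4)·(row 2) gives (55/9)·m = (221/144)·2 − (-5/4)·(-1/12) = 427/144, so m = 427/880.
Then c = ((-1/12) − (-5/4)·(427/880))/(221/144) = 15/44.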